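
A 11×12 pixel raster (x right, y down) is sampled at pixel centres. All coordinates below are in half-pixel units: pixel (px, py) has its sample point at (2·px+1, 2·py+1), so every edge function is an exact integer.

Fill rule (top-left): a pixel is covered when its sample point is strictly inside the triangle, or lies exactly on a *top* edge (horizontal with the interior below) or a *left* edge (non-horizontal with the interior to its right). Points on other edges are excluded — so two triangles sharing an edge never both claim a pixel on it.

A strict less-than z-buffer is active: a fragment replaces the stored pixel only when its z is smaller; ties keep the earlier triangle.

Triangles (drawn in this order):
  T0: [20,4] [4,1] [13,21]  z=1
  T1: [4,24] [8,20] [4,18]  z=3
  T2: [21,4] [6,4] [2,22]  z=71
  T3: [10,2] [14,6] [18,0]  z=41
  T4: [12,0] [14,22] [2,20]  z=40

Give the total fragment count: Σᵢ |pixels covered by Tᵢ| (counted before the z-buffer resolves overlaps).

T0:
  2·area = 293  (B↔C swapped to make it positive)
  edge (20, 4)→(13, 21): d=(-7,17) right/bottom  bias=-1
  edge (13, 21)→(4, 1): d=(-9,-20) top-left  bias=+0
  edge (4, 1)→(20, 4): d=(16,3) right/bottom  bias=-1
    (2,1)@(5, 3): e=[262,2,29] → X
    (3,1)@(7, 3): e=[228,42,23] → X
    (4,1)@(9, 3): e=[194,82,17] → X
    (5,1)@(11, 3): e=[160,122,11] → X
    (6,1)@(13, 3): e=[126,162,5] → X
    (7,1)@(15, 3): e=[92,202,-1] → .
    (2,2)@(5, 5): e=[248,-16,61] → .
    (3,2)@(7, 5): e=[214,24,55] → X
    (7,2)@(15, 5): e=[78,184,31] → X
    (8,2)@(17, 5): e=[44,224,25] → X
    (9,2)@(19, 5): e=[10,264,19] → X
    (10,2)@(21, 5): e=[-24,304,13] → .
    (6,10)@(13, 21): e=[0,0,293] → .  [on edge]
  covered (36 px):
    . . . . . . . . . . .
    . . X X X X X . . . .
    . . . X X X X X X X .
    . . . X X X X X X . .
    . . . . X X X X X . .
    . . . . X X X X X . .
    . . . . . X X X . . .
    . . . . . X X X . . .
    . . . . . . X . . . .
    . . . . . . X . . . .
    . . . . . . . . . . .
    . . . . . . . . . . .
T1:
  2·area = 24  (B↔C swapped to make it positive)
  edge (4, 24)→(4, 18): d=(0,-6) top-left  bias=+0
  edge (4, 18)→(8, 20): d=(4,2) right/bottom  bias=-1
  edge (8, 20)→(4, 24): d=(-4,4) right/bottom  bias=-1
    (10,3)@(21, 7): e=[102,-78,0] → .  [on edge]
    (9,4)@(19, 9): e=[90,-66,0] → .  [on edge]
    (8,5)@(17, 11): e=[78,-54,0] → .  [on edge]
    (7,6)@(15, 13): e=[66,-42,0] → .  [on edge]
    (6,7)@(13, 15): e=[54,-30,0] → .  [on edge]
    (5,8)@(11, 17): e=[42,-18,0] → .  [on edge]
    (2,9)@(5, 19): e=[6,2,16] → X
    (3,9)@(7, 19): e=[18,-2,8] → .
    (4,9)@(9, 19): e=[30,-6,0] → .  [on edge]
    (2,10)@(5, 21): e=[6,10,8] → X
    (3,10)@(7, 21): e=[18,6,0] → .  [on edge]
    (2,11)@(5, 23): e=[6,18,0] → .  [on edge]
  covered (2 px):
    . . . . . . . . . . .
    . . . . . . . . . . .
    . . . . . . . . . . .
    . . . . . . . . . . .
    . . . . . . . . . . .
    . . . . . . . . . . .
    . . . . . . . . . . .
    . . . . . . . . . . .
    . . . . . . . . . . .
    . . X . . . . . . . .
    . . X . . . . . . . .
    . . . . . . . . . . .
T2:
  2·area = 270  (B↔C swapped to make it positive)
  edge (21, 4)→(2, 22): d=(-19,18) right/bottom  bias=-1
  edge (2, 22)→(6, 4): d=(4,-18) top-left  bias=+0
  edge (6, 4)→(21, 4): d=(15,0) top-left  bias=+0
    (3,2)@(7, 5): e=[233,22,15] → X
    (4,2)@(9, 5): e=[197,58,15] → X
    (5,2)@(11, 5): e=[161,94,15] → X
    (6,2)@(13, 5): e=[125,130,15] → X
    (7,2)@(15, 5): e=[89,166,15] → X
    (8,2)@(17, 5): e=[53,202,15] → X
    (9,2)@(19, 5): e=[17,238,15] → X
    (10,2)@(21, 5): e=[-19,274,15] → .
    (3,3)@(7, 7): e=[195,30,45] → X
    (9,3)@(19, 7): e=[-21,246,45] → .
    (2,4)@(5, 9): e=[193,2,75] → X
    (8,4)@(17, 9): e=[-23,218,75] → .
  covered (36 px):
    . . . . . . . . . . .
    . . . . . . . . . . .
    . . . X X X X X X X .
    . . . X X X X X X . .
    . . X X X X X X . . .
    . . X X X X X . . . .
    . . X X X X . . . . .
    . . X X X . . . . . .
    . . X X . . . . . . .
    . X X . . . . . . . .
    . X . . . . . . . . .
    . . . . . . . . . . .
T3:
  2·area = 40  (B↔C swapped to make it positive)
  edge (10, 2)→(18, 0): d=(8,-2) top-left  bias=+0
  edge (18, 0)→(14, 6): d=(-4,6) right/bottom  bias=-1
  edge (14, 6)→(10, 2): d=(-4,-4) top-left  bias=+0
    (4,0)@(9, 1): e=[-10,50,0] → .  [on edge]
    (7,0)@(15, 1): e=[2,14,24] → X
    (8,0)@(17, 1): e=[6,2,32] → X
    (9,0)@(19, 1): e=[10,-10,40] → .
    (5,1)@(11, 3): e=[10,30,0] → X  [on edge]
    (6,1)@(13, 3): e=[14,18,8] → X
    (8,1)@(17, 3): e=[22,-6,24] → .
    (5,2)@(11, 5): e=[26,22,-8] → .
    (6,2)@(13, 5): e=[30,10,0] → X  [on edge]
    (7,2)@(15, 5): e=[34,-2,8] → .
    (6,3)@(13, 7): e=[46,2,-8] → .
    (7,3)@(15, 7): e=[50,-10,0] → .  [on edge]
    (8,4)@(17, 9): e=[70,-30,0] → .  [on edge]
    (9,5)@(19, 11): e=[90,-50,0] → .  [on edge]
    (10,6)@(21, 13): e=[110,-70,0] → .  [on edge]
  covered (6 px):
    . . . . . . . X X . .
    . . . . . X X X . . .
    . . . . . . X . . . .
    . . . . . . . . . . .
    . . . . . . . . . . .
    . . . . . . . . . . .
    . . . . . . . . . . .
    . . . . . . . . . . .
    . . . . . . . . . . .
    . . . . . . . . . . .
    . . . . . . . . . . .
    . . . . . . . . . . .
T4:
  2·area = 260
  edge (12, 0)→(14, 22): d=(2,22) right/bottom  bias=-1
  edge (14, 22)→(2, 20): d=(-12,-2) top-left  bias=+0
  edge (2, 20)→(12, 0): d=(10,-20) top-left  bias=+0
    (5,1)@(11, 3): e=[28,222,10] → X
    (6,1)@(13, 3): e=[-16,226,50] → .
    (5,2)@(11, 5): e=[32,198,30] → X
    (6,2)@(13, 5): e=[-12,202,70] → .
    (4,3)@(9, 7): e=[80,170,10] → X
    (6,3)@(13, 7): e=[-8,178,90] → .
    (4,4)@(9, 9): e=[84,146,30] → X
    (6,4)@(13, 9): e=[-4,154,110] → .
    (3,5)@(7, 11): e=[132,118,10] → X
    (6,5)@(13, 11): e=[0,130,130] → .  [on edge]
    (3,6)@(7, 13): e=[136,94,30] → X
    (6,6)@(13, 13): e=[4,106,150] → X
  covered (32 px):
    . . . . . . . . . . .
    . . . . . X . . . . .
    . . . . . X . . . . .
    . . . . X X . . . . .
    . . . . X X . . . . .
    . . . X X X . . . . .
    . . . X X X X . . . .
    . . X X X X X . . . .
    . . X X X X X . . . .
    . X X X X X X . . . .
    . . . . X X X . . . .
    . . . . . . . . . . .

Answer: 112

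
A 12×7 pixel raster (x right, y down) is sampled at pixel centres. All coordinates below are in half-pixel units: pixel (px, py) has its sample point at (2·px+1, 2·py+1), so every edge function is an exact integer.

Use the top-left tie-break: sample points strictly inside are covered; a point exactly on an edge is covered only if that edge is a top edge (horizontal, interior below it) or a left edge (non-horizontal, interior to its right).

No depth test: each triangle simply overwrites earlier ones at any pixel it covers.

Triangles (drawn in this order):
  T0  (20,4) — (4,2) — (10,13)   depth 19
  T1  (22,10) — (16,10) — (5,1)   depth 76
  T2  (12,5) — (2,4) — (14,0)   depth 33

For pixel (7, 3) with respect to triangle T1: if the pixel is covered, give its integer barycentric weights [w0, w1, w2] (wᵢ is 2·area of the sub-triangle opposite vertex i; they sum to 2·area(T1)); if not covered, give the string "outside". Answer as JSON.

T0:
  2·area = 164  (B↔C swapped to make it positive)
  edge (20, 4)→(10, 13): d=(-10,9) right/bottom  bias=-1
  edge (10, 13)→(4, 2): d=(-6,-11) top-left  bias=+0
  edge (4, 2)→(20, 4): d=(16,2) right/bottom  bias=-1
    (2,1)@(5, 3): e=[145,5,14] → █
    (3,1)@(7, 3): e=[127,27,10] → █
    (4,1)@(9, 3): e=[109,49,6] → █
    (5,1)@(11, 3): e=[91,71,2] → █
    (6,1)@(13, 3): e=[73,93,-2] → ·
    (2,2)@(5, 5): e=[125,-7,46] → ·
    (3,2)@(7, 5): e=[107,15,42] → █
    (6,2)@(13, 5): e=[53,81,30] → █
    (7,2)@(15, 5): e=[35,103,26] → █
    (8,2)@(17, 5): e=[17,125,22] → █
    (9,2)@(19, 5): e=[-1,147,18] → ·
    (3,3)@(7, 7): e=[87,3,74] → █
  covered (20 px):
    · · · · · · · · · · · ·
    · · █ █ █ █ · · · · · ·
    · · · █ █ █ █ █ █ · · ·
    · · · █ █ █ █ █ · · · ·
    · · · · █ █ █ · · · · ·
    · · · · █ █ · · · · · ·
    · · · · · · · · · · · ·
T1:
  2·area = 54
  edge (22, 10)→(16, 10): d=(-6,0) right/bottom  bias=-1
  edge (16, 10)→(5, 1): d=(-11,-9) top-left  bias=+0
  edge (5, 1)→(22, 10): d=(17,9) right/bottom  bias=-1
    (2,0)@(5, 1): e=[54,0,0] → ·  [on edge]
    (5,2)@(11, 5): e=[30,10,14] → █
    (6,2)@(13, 5): e=[30,28,-4] → ·
    (5,3)@(11, 7): e=[18,-12,48] → ·
    (6,3)@(13, 7): e=[18,6,30] → █
    (7,3)@(15, 7): e=[18,24,12] → █
    (8,3)@(17, 7): e=[18,42,-6] → ·
    (6,4)@(13, 9): e=[6,-16,64] → ·
    (7,4)@(15, 9): e=[6,2,46] → █
    (8,4)@(17, 9): e=[6,20,28] → █
    (9,4)@(19, 9): e=[6,38,10] → █
    (10,4)@(21, 9): e=[6,56,-8] → ·
  covered (6 px):
    · · · · · · · · · · · ·
    · · · · · · · · · · · ·
    · · · · · █ · · · · · ·
    · · · · · · █ █ · · · ·
    · · · · · · · █ █ █ · ·
    · · · · · · · · · · · ·
    · · · · · · · · · · · ·
T2:
  2·area = 52
  edge (12, 5)→(2, 4): d=(-10,-1) top-left  bias=+0
  edge (2, 4)→(14, 0): d=(12,-4) top-left  bias=+0
  edge (14, 0)→(12, 5): d=(-2,5) right/bottom  bias=-1
    (5,0)@(11, 1): e=[39,0,13] → █  [on edge]
    (6,0)@(13, 1): e=[41,8,3] → █
    (7,0)@(15, 1): e=[43,16,-7] → ·
    (2,1)@(5, 3): e=[13,0,39] → █  [on edge]
    (3,1)@(7, 3): e=[15,8,29] → █
    (4,1)@(9, 3): e=[17,16,19] → █
    (6,1)@(13, 3): e=[21,32,-1] → ·
    (2,2)@(5, 5): e=[-7,24,35] → ·
    (3,2)@(7, 5): e=[-5,32,25] → ·
    (4,2)@(9, 5): e=[-3,40,15] → ·
    (5,2)@(11, 5): e=[-1,48,5] → ·
  covered (6 px):
    · · · · · █ █ · · · · ·
    · · █ █ █ █ · · · · · ·
    · · · · · · · · · · · ·
    · · · · · · · · · · · ·
    · · · · · · · · · · · ·
    · · · · · · · · · · · ·
    · · · · · · · · · · · ·

Answer: [24,12,18]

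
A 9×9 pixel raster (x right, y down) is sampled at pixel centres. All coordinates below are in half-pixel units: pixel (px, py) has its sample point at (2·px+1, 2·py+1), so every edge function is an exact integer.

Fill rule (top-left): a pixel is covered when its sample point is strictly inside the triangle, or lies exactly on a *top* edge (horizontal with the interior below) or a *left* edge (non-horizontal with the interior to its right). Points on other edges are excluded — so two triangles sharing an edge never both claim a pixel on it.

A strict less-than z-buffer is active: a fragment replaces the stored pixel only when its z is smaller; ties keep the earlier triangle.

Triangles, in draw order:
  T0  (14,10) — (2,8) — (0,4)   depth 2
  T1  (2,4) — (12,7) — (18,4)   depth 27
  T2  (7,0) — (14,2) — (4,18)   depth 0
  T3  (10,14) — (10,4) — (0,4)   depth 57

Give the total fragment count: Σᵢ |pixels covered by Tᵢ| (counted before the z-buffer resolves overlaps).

T0:
  2·area = 44
  edge (14, 10)→(2, 8): d=(-12,-2) top-left  bias=+0
  edge (2, 8)→(0, 4): d=(-2,-4) top-left  bias=+0
  edge (0, 4)→(14, 10): d=(14,6) right/bottom  bias=-1
    (0,2)@(1, 5): e=[34,2,8] → X
    (1,2)@(3, 5): e=[38,10,-4] → .
    (0,3)@(1, 7): e=[10,-2,36] → .
    (1,3)@(3, 7): e=[14,6,24] → X
    (2,3)@(5, 7): e=[18,14,12] → X
    (3,3)@(7, 7): e=[22,22,0] → .  [on edge]
    (1,4)@(3, 9): e=[-10,2,52] → .
    (2,4)@(5, 9): e=[-6,10,40] → .
    (4,4)@(9, 9): e=[2,26,16] → X
    (5,4)@(11, 9): e=[6,34,4] → X
    (6,4)@(13, 9): e=[10,42,-8] → .
    (4,5)@(9, 11): e=[-22,22,44] → .
  covered (5 px):
    . . . . . . . . .
    . . . . . . . . .
    X . . . . . . . .
    . X X . . . . . .
    . . . . X X . . .
    . . . . . . . . .
    . . . . . . . . .
    . . . . . . . . .
    . . . . . . . . .
T1:
  2·area = 48  (B↔C swapped to make it positive)
  edge (2, 4)→(18, 4): d=(16,0) top-left  bias=+0
  edge (18, 4)→(12, 7): d=(-6,3) right/bottom  bias=-1
  edge (12, 7)→(2, 4): d=(-10,-3) top-left  bias=+0
    (3,2)@(7, 5): e=[16,27,5] → X
    (4,2)@(9, 5): e=[16,21,11] → X
    (5,2)@(11, 5): e=[16,15,17] → X
    (6,2)@(13, 5): e=[16,9,23] → X
    (7,2)@(15, 5): e=[16,3,29] → X
    (8,2)@(17, 5): e=[16,-3,35] → .
    (3,3)@(7, 7): e=[48,15,-15] → .
    (4,3)@(9, 7): e=[48,9,-9] → .
    (5,3)@(11, 7): e=[48,3,-3] → .
    (6,3)@(13, 7): e=[48,-3,3] → .
    (7,3)@(15, 7): e=[48,-9,9] → .
  covered (5 px):
    . . . . . . . . .
    . . . . . . . . .
    . . . X X X X X .
    . . . . . . . . .
    . . . . . . . . .
    . . . . . . . . .
    . . . . . . . . .
    . . . . . . . . .
    . . . . . . . . .
T2:
  2·area = 132
  edge (7, 0)→(14, 2): d=(7,2) right/bottom  bias=-1
  edge (14, 2)→(4, 18): d=(-10,16) right/bottom  bias=-1
  edge (4, 18)→(7, 0): d=(3,-18) top-left  bias=+0
    (3,0)@(7, 1): e=[7,122,3] → X
    (4,0)@(9, 1): e=[3,90,39] → X
    (5,0)@(11, 1): e=[-1,58,75] → .
    (3,1)@(7, 3): e=[21,102,9] → X
    (5,1)@(11, 3): e=[13,38,81] → X
    (6,1)@(13, 3): e=[9,6,117] → X
    (7,1)@(15, 3): e=[5,-26,153] → .
    (3,2)@(7, 5): e=[35,82,15] → X
    (6,2)@(13, 5): e=[23,-14,123] → .
    (3,3)@(7, 7): e=[49,62,21] → X
    (5,3)@(11, 7): e=[41,-2,93] → .
    (3,4)@(7, 9): e=[63,42,27] → X
  covered (17 px):
    . . . X X . . . .
    . . . X X X X . .
    . . . X X X . . .
    . . . X X . . . .
    . . . X X . . . .
    . . . X . . . . .
    . . X X . . . . .
    . . X . . . . . .
    . . . . . . . . .
T3:
  2·area = 100  (B↔C swapped to make it positive)
  edge (10, 14)→(0, 4): d=(-10,-10) top-left  bias=+0
  edge (0, 4)→(10, 4): d=(10,0) top-left  bias=+0
  edge (10, 4)→(10, 14): d=(0,10) right/bottom  bias=-1
    (0,2)@(1, 5): e=[0,10,90] → X  [on edge]
    (1,2)@(3, 5): e=[20,10,70] → X
    (2,2)@(5, 5): e=[40,10,50] → X
    (3,2)@(7, 5): e=[60,10,30] → X
    (4,2)@(9, 5): e=[80,10,10] → X
    (5,2)@(11, 5): e=[100,10,-10] → .
    (0,3)@(1, 7): e=[-20,30,90] → .
    (1,3)@(3, 7): e=[0,30,70] → X  [on edge]
    (5,3)@(11, 7): e=[80,30,-10] → .
    (1,4)@(3, 9): e=[-20,50,70] → .
    (2,4)@(5, 9): e=[0,50,50] → X  [on edge]
    (5,4)@(11, 9): e=[60,50,-10] → .
    (3,5)@(7, 11): e=[0,70,30] → X  [on edge]
    (4,6)@(9, 13): e=[0,90,10] → X  [on edge]
    (5,7)@(11, 15): e=[0,110,-10] → .  [on edge]
    (6,8)@(13, 17): e=[0,130,-30] → .  [on edge]
  covered (15 px):
    . . . . . . . . .
    . . . . . . . . .
    X X X X X . . . .
    . X X X X . . . .
    . . X X X . . . .
    . . . X X . . . .
    . . . . X . . . .
    . . . . . . . . .
    . . . . . . . . .

Answer: 42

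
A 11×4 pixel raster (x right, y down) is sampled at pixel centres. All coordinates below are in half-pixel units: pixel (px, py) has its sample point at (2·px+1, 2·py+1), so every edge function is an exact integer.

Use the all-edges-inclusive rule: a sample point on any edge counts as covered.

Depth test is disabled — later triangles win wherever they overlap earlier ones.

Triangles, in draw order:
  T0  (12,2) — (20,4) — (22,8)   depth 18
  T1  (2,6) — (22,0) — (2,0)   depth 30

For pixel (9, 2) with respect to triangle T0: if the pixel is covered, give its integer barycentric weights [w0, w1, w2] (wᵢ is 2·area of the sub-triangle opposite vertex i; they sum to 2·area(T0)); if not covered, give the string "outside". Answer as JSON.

T0:
  2·area = 28
  edge (12, 2)→(20, 4): d=(8,2) inclusive
  edge (20, 4)→(22, 8): d=(2,4) inclusive
  edge (22, 8)→(12, 2): d=(-10,-6) inclusive
    (7,1)@(15, 3): e=[2,18,8] → #
    (8,1)@(17, 3): e=[-2,10,20] → ·
    (7,2)@(15, 5): e=[18,22,-12] → ·
    (8,2)@(17, 5): e=[14,14,0] → #  [on edge]
    (9,2)@(19, 5): e=[10,6,12] → #
    (10,2)@(21, 5): e=[6,-2,24] → ·
    (8,3)@(17, 7): e=[30,18,-20] → ·
    (9,3)@(19, 7): e=[26,10,-8] → ·
    (10,3)@(21, 7): e=[22,2,4] → #
  covered (4 px):
    · · · · · · · · · · ·
    · · · · · · · # · · ·
    · · · · · · · · # # ·
    · · · · · · · · · · #
T1:
  2·area = 120  (B↔C swapped to make it positive)
  edge (2, 6)→(2, 0): d=(0,-6) inclusive
  edge (2, 0)→(22, 0): d=(20,0) inclusive
  edge (22, 0)→(2, 6): d=(-20,6) inclusive
    (1,0)@(3, 1): e=[6,20,94] → #
    (2,0)@(5, 1): e=[18,20,82] → #
    (3,0)@(7, 1): e=[30,20,70] → #
    (4,0)@(9, 1): e=[42,20,58] → #
    (5,0)@(11, 1): e=[54,20,46] → #
    (6,0)@(13, 1): e=[66,20,34] → #
    (7,0)@(15, 1): e=[78,20,22] → #
    (8,0)@(17, 1): e=[90,20,10] → #
    (9,0)@(19, 1): e=[102,20,-2] → ·
    (1,1)@(3, 3): e=[6,60,54] → #
    (6,1)@(13, 3): e=[66,60,-6] → ·
    (7,1)@(15, 3): e=[78,60,-18] → ·
  covered (15 px):
    · # # # # # # # # · ·
    · # # # # # · · · · ·
    · # # · · · · · · · ·
    · · · · · · · · · · ·

Result: [6,12,10]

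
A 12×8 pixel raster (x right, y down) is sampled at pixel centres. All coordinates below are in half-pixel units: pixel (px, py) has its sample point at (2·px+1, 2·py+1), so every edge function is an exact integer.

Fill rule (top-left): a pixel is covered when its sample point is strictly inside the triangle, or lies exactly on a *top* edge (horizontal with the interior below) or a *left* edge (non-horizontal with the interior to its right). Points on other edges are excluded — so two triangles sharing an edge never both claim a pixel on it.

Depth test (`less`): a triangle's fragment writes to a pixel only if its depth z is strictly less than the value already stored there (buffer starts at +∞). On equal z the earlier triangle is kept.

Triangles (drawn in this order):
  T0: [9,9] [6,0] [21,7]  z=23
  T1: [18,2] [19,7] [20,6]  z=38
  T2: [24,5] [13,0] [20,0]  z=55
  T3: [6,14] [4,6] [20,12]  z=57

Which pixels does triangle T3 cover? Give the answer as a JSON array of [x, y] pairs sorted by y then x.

T0:
  2·area = 114
  edge (9, 9)→(6, 0): d=(-3,-9) top-left  bias=+0
  edge (6, 0)→(21, 7): d=(15,7) right/bottom  bias=-1
  edge (21, 7)→(9, 9): d=(-12,2) right/bottom  bias=-1
    (3,0)@(7, 1): e=[6,8,100] → #
    (4,0)@(9, 1): e=[24,-6,96] → ·
    (3,1)@(7, 3): e=[0,38,76] → #  [on edge]
    (4,1)@(9, 3): e=[18,24,72] → #
    (5,1)@(11, 3): e=[36,10,68] → #
    (6,1)@(13, 3): e=[54,-4,64] → ·
    (3,2)@(7, 5): e=[-6,68,52] → ·
    (4,2)@(9, 5): e=[12,54,48] → #
    (6,2)@(13, 5): e=[48,26,40] → #
    (7,2)@(15, 5): e=[66,12,36] → #
    (8,2)@(17, 5): e=[84,-2,32] → ·
    (4,3)@(9, 7): e=[6,84,24] → #
    (10,3)@(21, 7): e=[114,0,0] → ·  [on edge]
    (4,4)@(9, 9): e=[0,114,0] → ·  [on edge]
    (5,7)@(11, 15): e=[0,190,-76] → ·  [on edge]
  covered (14 px):
    · · · # · · · · · · · ·
    · · · # # # · · · · · ·
    · · · · # # # # · · · ·
    · · · · # # # # # # · ·
    · · · · · · · · · · · ·
    · · · · · · · · · · · ·
    · · · · · · · · · · · ·
    · · · · · · · · · · · ·
T1:
  2·area = 6  (B↔C swapped to make it positive)
  edge (18, 2)→(20, 6): d=(2,4) right/bottom  bias=-1
  edge (20, 6)→(19, 7): d=(-1,1) right/bottom  bias=-1
  edge (19, 7)→(18, 2): d=(-1,-5) top-left  bias=+0
    (11,1)@(23, 3): e=[-18,0,24] → ·  [on edge]
    (9,2)@(19, 5): e=[2,2,2] → #
    (10,2)@(21, 5): e=[-6,0,12] → ·  [on edge]
    (9,3)@(19, 7): e=[6,0,0] → ·  [on edge]
    (8,4)@(17, 9): e=[18,0,-12] → ·  [on edge]
    (7,5)@(15, 11): e=[30,0,-24] → ·  [on edge]
    (6,6)@(13, 13): e=[42,0,-36] → ·  [on edge]
    (5,7)@(11, 15): e=[54,0,-48] → ·  [on edge]
  covered (1 px):
    · · · · · · · · · · · ·
    · · · · · · · · · · · ·
    · · · · · · · · · # · ·
    · · · · · · · · · · · ·
    · · · · · · · · · · · ·
    · · · · · · · · · · · ·
    · · · · · · · · · · · ·
    · · · · · · · · · · · ·
T2:
  2·area = 35
  edge (24, 5)→(13, 0): d=(-11,-5) top-left  bias=+0
  edge (13, 0)→(20, 0): d=(7,0) top-left  bias=+0
  edge (20, 0)→(24, 5): d=(4,5) right/bottom  bias=-1
    (8,0)@(17, 1): e=[9,7,19] → #
    (9,0)@(19, 1): e=[19,7,9] → #
    (10,0)@(21, 1): e=[29,7,-1] → ·
    (8,1)@(17, 3): e=[-13,21,27] → ·
    (9,1)@(19, 3): e=[-3,21,17] → ·
    (10,1)@(21, 3): e=[7,21,7] → #
    (11,1)@(23, 3): e=[17,21,-3] → ·
    (10,2)@(21, 5): e=[-15,35,15] → ·
  covered (3 px):
    · · · · · · · · # # · ·
    · · · · · · · · · · # ·
    · · · · · · · · · · · ·
    · · · · · · · · · · · ·
    · · · · · · · · · · · ·
    · · · · · · · · · · · ·
    · · · · · · · · · · · ·
    · · · · · · · · · · · ·
T3:
  2·area = 116
  edge (6, 14)→(4, 6): d=(-2,-8) top-left  bias=+0
  edge (4, 6)→(20, 12): d=(16,6) right/bottom  bias=-1
  edge (20, 12)→(6, 14): d=(-14,2) right/bottom  bias=-1
    (2,3)@(5, 7): e=[6,10,100] → #
    (3,3)@(7, 7): e=[22,-2,96] → ·
    (2,4)@(5, 9): e=[2,42,72] → #
    (3,4)@(7, 9): e=[18,30,68] → #
    (4,4)@(9, 9): e=[34,18,64] → #
    (5,4)@(11, 9): e=[50,6,60] → #
    (6,4)@(13, 9): e=[66,-6,56] → ·
    (2,5)@(5, 11): e=[-2,74,44] → ·
    (3,5)@(7, 11): e=[14,62,40] → #
    (6,5)@(13, 11): e=[62,26,28] → #
    (7,5)@(15, 11): e=[78,14,24] → #
    (8,5)@(17, 11): e=[94,2,20] → #
    (6,6)@(13, 13): e=[58,58,0] → ·  [on edge]
  covered (14 px):
    · · · · · · · · · · · ·
    · · · · · · · · · · · ·
    · · · · · · · · · · · ·
    · · # · · · · · · · · ·
    · · # # # # · · · · · ·
    · · · # # # # # # · · ·
    · · · # # # · · · · · ·
    · · · · · · · · · · · ·

Answer: [[2,3],[2,4],[3,4],[4,4],[5,4],[3,5],[4,5],[5,5],[6,5],[7,5],[8,5],[3,6],[4,6],[5,6]]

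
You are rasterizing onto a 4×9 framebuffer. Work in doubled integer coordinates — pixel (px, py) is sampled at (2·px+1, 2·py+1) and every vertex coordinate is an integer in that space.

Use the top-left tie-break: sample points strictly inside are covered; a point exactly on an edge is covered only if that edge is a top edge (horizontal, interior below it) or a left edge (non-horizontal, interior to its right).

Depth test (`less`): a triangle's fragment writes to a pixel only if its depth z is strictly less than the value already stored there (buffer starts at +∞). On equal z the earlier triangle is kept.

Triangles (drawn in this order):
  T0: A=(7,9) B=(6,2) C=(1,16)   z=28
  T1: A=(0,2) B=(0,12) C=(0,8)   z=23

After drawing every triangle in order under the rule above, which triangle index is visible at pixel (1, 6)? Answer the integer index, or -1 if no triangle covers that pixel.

T0:
  2·area = 49  (B↔C swapped to make it positive)
  edge (7, 9)→(1, 16): d=(-6,7) right/bottom  bias=-1
  edge (1, 16)→(6, 2): d=(5,-14) top-left  bias=+0
  edge (6, 2)→(7, 9): d=(1,7) right/bottom  bias=-1
    (2,2)@(5, 5): e=[38,1,10] → #
    (3,2)@(7, 5): e=[24,29,-4] → ·
    (2,3)@(5, 7): e=[26,11,12] → #
    (3,3)@(7, 7): e=[12,39,-2] → ·
    (2,4)@(5, 9): e=[14,21,14] → #
    (3,4)@(7, 9): e=[0,49,0] → ·  [on edge]
    (1,5)@(3, 11): e=[16,3,30] → #
    (3,5)@(7, 11): e=[-12,59,2] → ·
    (1,6)@(3, 13): e=[4,13,32] → #
    (2,6)@(5, 13): e=[-10,41,18] → ·
    (1,7)@(3, 15): e=[-8,23,34] → ·
  covered (6 px):
    · · · ·
    · · · ·
    · · # ·
    · · # ·
    · · # ·
    · # # ·
    · # · ·
    · · · ·
    · · · ·
T1:
  degenerate (2·area = 0) — covers nothing

Z-buffer (winner per pixel, '.' = empty):
  . . . .
  . . . .
  . . 0 .
  . . 0 .
  . . 0 .
  . 0 0 .
  . 0 . .
  . . . .
  . . . .

Answer: 0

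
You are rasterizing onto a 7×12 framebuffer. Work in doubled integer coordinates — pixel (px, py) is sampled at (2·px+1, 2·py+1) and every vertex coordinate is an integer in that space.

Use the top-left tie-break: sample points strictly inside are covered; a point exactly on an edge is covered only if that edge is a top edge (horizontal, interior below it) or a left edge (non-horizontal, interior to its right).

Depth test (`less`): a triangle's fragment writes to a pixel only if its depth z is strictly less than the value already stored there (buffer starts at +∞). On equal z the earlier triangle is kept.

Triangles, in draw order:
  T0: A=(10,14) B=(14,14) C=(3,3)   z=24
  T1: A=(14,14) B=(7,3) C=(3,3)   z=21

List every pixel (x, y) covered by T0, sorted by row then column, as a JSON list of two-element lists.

T0:
  2·area = 44  (B↔C swapped to make it positive)
  edge (10, 14)→(3, 3): d=(-7,-11) top-left  bias=+0
  edge (3, 3)→(14, 14): d=(11,11) right/bottom  bias=-1
  edge (14, 14)→(10, 14): d=(-4,0) right/bottom  bias=-1
    (0,0)@(1, 1): e=[-8,0,52] → ·  [on edge]
    (1,1)@(3, 3): e=[0,0,44] → ·  [on edge]
    (2,2)@(5, 5): e=[8,0,36] → ·  [on edge]
    (3,3)@(7, 7): e=[16,0,28] → ·  [on edge]
    (3,4)@(7, 9): e=[2,22,20] → █
    (4,4)@(9, 9): e=[24,0,20] → ·  [on edge]
    (3,5)@(7, 11): e=[-12,44,12] → ·
    (4,5)@(9, 11): e=[10,22,12] → █
    (5,5)@(11, 11): e=[32,0,12] → ·  [on edge]
    (4,6)@(9, 13): e=[-4,44,4] → ·
    (5,6)@(11, 13): e=[18,22,4] → █
    (6,6)@(13, 13): e=[40,0,4] → ·  [on edge]
  covered (3 px):
    · · · · · · ·
    · · · · · · ·
    · · · · · · ·
    · · · · · · ·
    · · · █ · · ·
    · · · · █ · ·
    · · · · · █ ·
    · · · · · · ·
    · · · · · · ·
    · · · · · · ·
    · · · · · · ·
    · · · · · · ·
T1:
  2·area = 44  (B↔C swapped to make it positive)
  edge (14, 14)→(3, 3): d=(-11,-11) top-left  bias=+0
  edge (3, 3)→(7, 3): d=(4,0) top-left  bias=+0
  edge (7, 3)→(14, 14): d=(7,11) right/bottom  bias=-1
    (0,0)@(1, 1): e=[0,-8,52] → ·  [on edge]
    (0,1)@(1, 3): e=[-22,0,66] → ·  [on edge]
    (1,1)@(3, 3): e=[0,0,44] → █  [on edge]
    (2,1)@(5, 3): e=[22,0,22] → █  [on edge]
    (3,1)@(7, 3): e=[44,0,0] → ·  [on edge]
    (4,1)@(9, 3): e=[66,0,-22] → ·  [on edge]
    (5,1)@(11, 3): e=[88,0,-44] → ·  [on edge]
    (6,1)@(13, 3): e=[110,0,-66] → ·  [on edge]
    (1,2)@(3, 5): e=[-22,8,58] → ·
    (2,2)@(5, 5): e=[0,8,36] → █  [on edge]
    (3,2)@(7, 5): e=[22,8,14] → █
    (4,2)@(9, 5): e=[44,8,-8] → ·
    (3,3)@(7, 7): e=[0,16,28] → █  [on edge]
    (4,4)@(9, 9): e=[0,24,20] → █  [on edge]
    (5,5)@(11, 11): e=[0,32,12] → █  [on edge]
    (6,6)@(13, 13): e=[0,40,4] → █  [on edge]
  covered (9 px):
    · · · · · · ·
    · █ █ · · · ·
    · · █ █ · · ·
    · · · █ █ · ·
    · · · · █ · ·
    · · · · · █ ·
    · · · · · · █
    · · · · · · ·
    · · · · · · ·
    · · · · · · ·
    · · · · · · ·
    · · · · · · ·

Final: [[3,4],[4,5],[5,6]]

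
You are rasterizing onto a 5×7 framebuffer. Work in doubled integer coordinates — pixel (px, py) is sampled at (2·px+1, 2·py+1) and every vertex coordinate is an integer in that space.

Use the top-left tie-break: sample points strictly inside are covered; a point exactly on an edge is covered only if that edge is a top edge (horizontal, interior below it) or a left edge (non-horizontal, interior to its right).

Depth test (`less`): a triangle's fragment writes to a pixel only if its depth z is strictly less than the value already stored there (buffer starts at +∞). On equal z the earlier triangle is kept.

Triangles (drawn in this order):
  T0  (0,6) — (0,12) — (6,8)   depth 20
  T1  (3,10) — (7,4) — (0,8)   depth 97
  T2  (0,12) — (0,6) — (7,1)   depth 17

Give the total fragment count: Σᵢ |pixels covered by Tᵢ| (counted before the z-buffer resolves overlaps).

T0:
  2·area = 36  (B↔C swapped to make it positive)
  edge (0, 6)→(6, 8): d=(6,2) right/bottom  bias=-1
  edge (6, 8)→(0, 12): d=(-6,4) right/bottom  bias=-1
  edge (0, 12)→(0, 6): d=(0,-6) top-left  bias=+0
    (0,3)@(1, 7): e=[4,26,6] → X
    (1,3)@(3, 7): e=[0,18,18] → .  [on edge]
    (0,4)@(1, 9): e=[16,14,6] → X
    (1,4)@(3, 9): e=[12,6,18] → X
    (2,4)@(5, 9): e=[8,-2,30] → .
    (4,4)@(9, 9): e=[0,-18,54] → .  [on edge]
    (0,5)@(1, 11): e=[28,2,6] → X
    (1,5)@(3, 11): e=[24,-6,18] → .
    (0,6)@(1, 13): e=[40,-10,6] → .
  covered (4 px):
    . . . . .
    . . . . .
    . . . . .
    X . . . .
    X X . . .
    X . . . .
    . . . . .
T1:
  2·area = 26  (B↔C swapped to make it positive)
  edge (3, 10)→(0, 8): d=(-3,-2) top-left  bias=+0
  edge (0, 8)→(7, 4): d=(7,-4) top-left  bias=+0
  edge (7, 4)→(3, 10): d=(-4,6) right/bottom  bias=-1
    (4,0)@(9, 1): e=[39,-13,0] → .  [on edge]
    (1,3)@(3, 7): e=[9,5,12] → X
    (2,3)@(5, 7): e=[13,13,0] → .  [on edge]
    (1,4)@(3, 9): e=[3,19,4] → X
    (2,4)@(5, 9): e=[7,27,-8] → .
    (1,5)@(3, 11): e=[-3,33,-4] → .
    (0,6)@(1, 13): e=[-13,39,0] → .  [on edge]
  covered (2 px):
    . . . . .
    . . . . .
    . . . . .
    . X . . .
    . X . . .
    . . . . .
    . . . . .
T2:
  2·area = 42
  edge (0, 12)→(0, 6): d=(0,-6) top-left  bias=+0
  edge (0, 6)→(7, 1): d=(7,-5) top-left  bias=+0
  edge (7, 1)→(0, 12): d=(-7,11) right/bottom  bias=-1
    (3,0)@(7, 1): e=[42,0,0] → .  [on edge]
    (2,1)@(5, 3): e=[30,4,8] → X
    (3,1)@(7, 3): e=[42,14,-14] → .
    (1,2)@(3, 5): e=[18,8,16] → X
    (2,2)@(5, 5): e=[30,18,-6] → .
    (0,3)@(1, 7): e=[6,12,24] → X
    (2,3)@(5, 7): e=[30,32,-20] → .
    (0,4)@(1, 9): e=[6,26,10] → X
    (1,4)@(3, 9): e=[18,36,-12] → .
    (0,5)@(1, 11): e=[6,40,-4] → .
  covered (5 px):
    . . . . .
    . . X . .
    . X . . .
    X X . . .
    X . . . .
    . . . . .
    . . . . .

Final: 11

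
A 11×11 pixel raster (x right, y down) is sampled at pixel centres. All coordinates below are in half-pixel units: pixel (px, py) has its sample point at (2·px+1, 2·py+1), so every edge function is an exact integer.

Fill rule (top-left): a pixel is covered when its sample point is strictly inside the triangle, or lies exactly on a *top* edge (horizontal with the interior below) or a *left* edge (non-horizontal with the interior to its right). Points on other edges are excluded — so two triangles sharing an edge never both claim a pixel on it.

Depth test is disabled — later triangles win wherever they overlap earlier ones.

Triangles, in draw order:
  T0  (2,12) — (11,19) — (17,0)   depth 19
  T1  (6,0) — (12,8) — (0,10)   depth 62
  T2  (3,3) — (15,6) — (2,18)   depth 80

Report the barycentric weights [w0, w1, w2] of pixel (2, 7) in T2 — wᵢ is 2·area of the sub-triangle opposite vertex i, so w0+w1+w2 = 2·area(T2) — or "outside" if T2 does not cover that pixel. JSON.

T0:
  2·area = 213  (B↔C swapped to make it positive)
  edge (2, 12)→(17, 0): d=(15,-12) top-left  bias=+0
  edge (17, 0)→(11, 19): d=(-6,19) right/bottom  bias=-1
  edge (11, 19)→(2, 12): d=(-9,-7) top-left  bias=+0
    (7,1)@(15, 3): e=[21,20,172] → █
    (8,1)@(17, 3): e=[45,-18,186] → ·
    (5,2)@(11, 5): e=[3,84,126] → █
    (6,2)@(13, 5): e=[27,46,140] → █
    (8,2)@(17, 5): e=[75,-30,168] → ·
    (4,3)@(9, 7): e=[9,110,94] → █
    (7,3)@(15, 7): e=[81,-4,136] → ·
    (3,4)@(7, 9): e=[15,136,62] → █
    (7,4)@(15, 9): e=[111,-16,118] → ·
    (2,5)@(5, 11): e=[21,162,30] → █
    (7,5)@(15, 11): e=[141,-28,100] → ·
    (2,6)@(5, 13): e=[51,150,12] → █
    (5,9)@(11, 19): e=[213,0,0] → ·  [on edge]
  covered (25 px):
    · · · · · · · · · · ·
    · · · · · · · █ · · ·
    · · · · · █ █ █ · · ·
    · · · · █ █ █ · · · ·
    · · · █ █ █ █ · · · ·
    · · █ █ █ █ █ · · · ·
    · · █ █ █ █ · · · · ·
    · · · █ █ █ · · · · ·
    · · · · █ █ · · · · ·
    · · · · · · · · · · ·
    · · · · · · · · · · ·
T1:
  2·area = 108
  edge (6, 0)→(12, 8): d=(6,8) right/bottom  bias=-1
  edge (12, 8)→(0, 10): d=(-12,2) right/bottom  bias=-1
  edge (0, 10)→(6, 0): d=(6,-10) top-left  bias=+0
    (2,1)@(5, 3): e=[26,74,8] → █
    (3,1)@(7, 3): e=[10,70,28] → █
    (4,1)@(9, 3): e=[-6,66,48] → ·
    (1,2)@(3, 5): e=[54,54,0] → █  [on edge]
    (4,2)@(9, 5): e=[6,42,60] → █
    (5,2)@(11, 5): e=[-10,38,80] → ·
    (1,3)@(3, 7): e=[66,30,12] → █
    (5,3)@(11, 7): e=[2,14,92] → █
    (6,3)@(13, 7): e=[-14,10,112] → ·
    (0,4)@(1, 9): e=[94,10,4] → █
    (3,4)@(7, 9): e=[46,-2,64] → ·
    (4,4)@(9, 9): e=[30,-6,84] → ·
  covered (14 px):
    · · · · · · · · · · ·
    · · █ █ · · · · · · ·
    · █ █ █ █ · · · · · ·
    · █ █ █ █ █ · · · · ·
    █ █ █ · · · · · · · ·
    · · · · · · · · · · ·
    · · · · · · · · · · ·
    · · · · · · · · · · ·
    · · · · · · · · · · ·
    · · · · · · · · · · ·
    · · · · · · · · · · ·
T2:
  2·area = 183
  edge (3, 3)→(15, 6): d=(12,3) right/bottom  bias=-1
  edge (15, 6)→(2, 18): d=(-13,12) right/bottom  bias=-1
  edge (2, 18)→(3, 3): d=(1,-15) top-left  bias=+0
    (1,1)@(3, 3): e=[0,183,0] → ·  [on edge]
    (1,2)@(3, 5): e=[24,157,2] → █
    (2,2)@(5, 5): e=[18,133,32] → █
    (3,2)@(7, 5): e=[12,109,62] → █
    (4,2)@(9, 5): e=[6,85,92] → █
    (5,2)@(11, 5): e=[0,61,122] → ·  [on edge]
    (1,3)@(3, 7): e=[48,131,4] → █
    (5,3)@(11, 7): e=[24,35,124] → █
    (6,3)@(13, 7): e=[18,11,154] → █
    (7,3)@(15, 7): e=[12,-13,184] → ·
    (9,3)@(19, 7): e=[0,-61,244] → ·  [on edge]
    (1,4)@(3, 9): e=[72,105,6] → █
  covered (25 px):
    · · · · · · · · · · ·
    · · · · · · · · · · ·
    · █ █ █ █ · · · · · ·
    · █ █ █ █ █ █ · · · ·
    · █ █ █ █ █ · · · · ·
    · █ █ █ █ · · · · · ·
    · █ █ █ · · · · · · ·
    · █ █ · · · · · · · ·
    · █ · · · · · · · · ·
    · · · · · · · · · · ·
    · · · · · · · · · · ·

Result: [3,42,138]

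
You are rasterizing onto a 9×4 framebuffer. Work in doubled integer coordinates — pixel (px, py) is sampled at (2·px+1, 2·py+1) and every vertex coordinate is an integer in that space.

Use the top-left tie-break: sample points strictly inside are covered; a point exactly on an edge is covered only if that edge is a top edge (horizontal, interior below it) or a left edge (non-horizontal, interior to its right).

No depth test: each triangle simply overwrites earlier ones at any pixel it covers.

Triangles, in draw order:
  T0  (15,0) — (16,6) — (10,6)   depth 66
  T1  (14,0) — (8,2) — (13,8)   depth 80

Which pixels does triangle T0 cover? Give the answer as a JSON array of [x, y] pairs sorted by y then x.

T0:
  2·area = 36
  edge (15, 0)→(16, 6): d=(1,6) right/bottom  bias=-1
  edge (16, 6)→(10, 6): d=(-6,0) right/bottom  bias=-1
  edge (10, 6)→(15, 0): d=(5,-6) top-left  bias=+0
    (7,0)@(15, 1): e=[1,30,5] → #
    (8,0)@(17, 1): e=[-11,30,17] → ·
    (6,1)@(13, 3): e=[15,18,3] → #
    (8,1)@(17, 3): e=[-9,18,27] → ·
    (5,2)@(11, 5): e=[29,6,1] → #
    (8,2)@(17, 5): e=[-7,6,37] → ·
    (5,3)@(11, 7): e=[31,-6,11] → ·
    (6,3)@(13, 7): e=[19,-6,23] → ·
    (7,3)@(15, 7): e=[7,-6,35] → ·
  covered (6 px):
    · · · · · · · # ·
    · · · · · · # # ·
    · · · · · # # # ·
    · · · · · · · · ·
T1:
  2·area = 46  (B↔C swapped to make it positive)
  edge (14, 0)→(13, 8): d=(-1,8) right/bottom  bias=-1
  edge (13, 8)→(8, 2): d=(-5,-6) top-left  bias=+0
  edge (8, 2)→(14, 0): d=(6,-2) top-left  bias=+0
    (5,0)@(11, 1): e=[23,23,0] → #  [on edge]
    (6,0)@(13, 1): e=[7,35,4] → #
    (7,0)@(15, 1): e=[-9,47,8] → ·
    (2,1)@(5, 3): e=[69,-23,0] → ·  [on edge]
    (4,1)@(9, 3): e=[37,1,8] → #
    (7,1)@(15, 3): e=[-11,37,20] → ·
    (4,2)@(9, 5): e=[35,-9,20] → ·
    (5,2)@(11, 5): e=[19,3,24] → #
    (7,2)@(15, 5): e=[-13,27,32] → ·
    (5,3)@(11, 7): e=[17,-7,36] → ·
    (6,3)@(13, 7): e=[1,5,40] → #
    (7,3)@(15, 7): e=[-15,17,44] → ·
  covered (8 px):
    · · · · · # # · ·
    · · · · # # # · ·
    · · · · · # # · ·
    · · · · · · # · ·

Answer: [[7,0],[6,1],[7,1],[5,2],[6,2],[7,2]]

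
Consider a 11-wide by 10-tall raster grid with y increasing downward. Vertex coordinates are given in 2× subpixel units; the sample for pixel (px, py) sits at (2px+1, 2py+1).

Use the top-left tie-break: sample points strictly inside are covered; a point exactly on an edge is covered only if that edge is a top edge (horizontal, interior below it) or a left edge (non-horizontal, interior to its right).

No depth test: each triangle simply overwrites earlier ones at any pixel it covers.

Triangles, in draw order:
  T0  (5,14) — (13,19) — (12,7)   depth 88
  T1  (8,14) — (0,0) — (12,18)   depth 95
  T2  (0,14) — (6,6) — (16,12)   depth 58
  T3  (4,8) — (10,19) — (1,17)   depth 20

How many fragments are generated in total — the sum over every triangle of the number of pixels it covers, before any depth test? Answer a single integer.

T0:
  2·area = 91  (B↔C swapped to make it positive)
  edge (5, 14)→(12, 7): d=(7,-7) top-left  bias=+0
  edge (12, 7)→(13, 19): d=(1,12) right/bottom  bias=-1
  edge (13, 19)→(5, 14): d=(-8,-5) top-left  bias=+0
    (5,4)@(11, 9): e=[7,14,70] → █
    (6,4)@(13, 9): e=[21,-10,80] → ·
    (4,5)@(9, 11): e=[7,40,44] → █
    (6,5)@(13, 11): e=[35,-8,64] → ·
    (3,6)@(7, 13): e=[7,66,18] → █
    (6,6)@(13, 13): e=[49,-6,48] → ·
    (3,7)@(7, 15): e=[21,68,2] → █
    (6,7)@(13, 15): e=[63,-4,32] → ·
    (3,8)@(7, 17): e=[35,70,-14] → ·
    (4,8)@(9, 17): e=[49,46,-4] → ·
    (5,8)@(11, 17): e=[63,22,6] → █
    (6,8)@(13, 17): e=[77,-2,16] → ·
    (6,9)@(13, 19): e=[91,0,0] → ·  [on edge]
  covered (10 px):
    · · · · · · · · · · ·
    · · · · · · · · · · ·
    · · · · · · · · · · ·
    · · · · · · · · · · ·
    · · · · · █ · · · · ·
    · · · · █ █ · · · · ·
    · · · █ █ █ · · · · ·
    · · · █ █ █ · · · · ·
    · · · · · █ · · · · ·
    · · · · · · · · · · ·
T1:
  2·area = 24
  edge (8, 14)→(0, 0): d=(-8,-14) top-left  bias=+0
  edge (0, 0)→(12, 18): d=(12,18) right/bottom  bias=-1
  edge (12, 18)→(8, 14): d=(-4,-4) top-left  bias=+0
    (1,2)@(3, 5): e=[2,6,16] → █
    (2,2)@(5, 5): e=[30,-30,24] → ·
    (0,3)@(1, 7): e=[-42,66,0] → ·  [on edge]
    (1,3)@(3, 7): e=[-14,30,8] → ·
    (1,4)@(3, 9): e=[-30,54,0] → ·  [on edge]
    (2,5)@(5, 11): e=[-18,42,0] → ·  [on edge]
    (3,5)@(7, 11): e=[10,6,8] → █
    (4,5)@(9, 11): e=[38,-30,16] → ·
    (3,6)@(7, 13): e=[-6,30,0] → ·  [on edge]
    (4,7)@(9, 15): e=[6,18,0] → █  [on edge]
    (5,7)@(11, 15): e=[34,-18,8] → ·
    (4,8)@(9, 17): e=[-10,42,-8] → ·
    (5,8)@(11, 17): e=[18,6,0] → █  [on edge]
    (6,9)@(13, 19): e=[30,-6,0] → ·  [on edge]
  covered (4 px):
    · · · · · · · · · · ·
    · · · · · · · · · · ·
    · █ · · · · · · · · ·
    · · · · · · · · · · ·
    · · · · · · · · · · ·
    · · · █ · · · · · · ·
    · · · · · · · · · · ·
    · · · · █ · · · · · ·
    · · · · · █ · · · · ·
    · · · · · · · · · · ·
T2:
  2·area = 116
  edge (0, 14)→(6, 6): d=(6,-8) top-left  bias=+0
  edge (6, 6)→(16, 12): d=(10,6) right/bottom  bias=-1
  edge (16, 12)→(0, 14): d=(-16,2) right/bottom  bias=-1
    (0,1)@(1, 3): e=[-58,0,174] → ·  [on edge]
    (3,3)@(7, 7): e=[14,4,98] → █
    (4,3)@(9, 7): e=[30,-8,94] → ·
    (2,4)@(5, 9): e=[10,36,70] → █
    (4,4)@(9, 9): e=[42,12,62] → █
    (5,4)@(11, 9): e=[58,0,58] → ·  [on edge]
    (1,5)@(3, 11): e=[6,68,42] → █
    (5,5)@(11, 11): e=[70,20,26] → █
    (6,5)@(13, 11): e=[86,8,22] → █
    (7,5)@(15, 11): e=[102,-4,18] → ·
    (0,6)@(1, 13): e=[2,100,14] → █
    (4,6)@(9, 13): e=[66,52,-2] → ·
    (10,7)@(21, 15): e=[174,0,-58] → ·  [on edge]
  covered (14 px):
    · · · · · · · · · · ·
    · · · · · · · · · · ·
    · · · · · · · · · · ·
    · · · █ · · · · · · ·
    · · █ █ █ · · · · · ·
    · █ █ █ █ █ █ · · · ·
    █ █ █ █ · · · · · · ·
    · · · · · · · · · · ·
    · · · · · · · · · · ·
    · · · · · · · · · · ·
T3:
  2·area = 87
  edge (4, 8)→(10, 19): d=(6,11) right/bottom  bias=-1
  edge (10, 19)→(1, 17): d=(-9,-2) top-left  bias=+0
  edge (1, 17)→(4, 8): d=(3,-9) top-left  bias=+0
    (2,2)@(5, 5): e=[-29,116,0] → ·  [on edge]
    (1,5)@(3, 11): e=[29,58,0] → █  [on edge]
    (2,5)@(5, 11): e=[7,62,18] → █
    (3,5)@(7, 11): e=[-15,66,36] → ·
    (1,6)@(3, 13): e=[41,40,6] → █
    (3,6)@(7, 13): e=[-3,48,42] → ·
    (1,7)@(3, 15): e=[53,22,12] → █
    (3,7)@(7, 15): e=[9,30,48] → █
    (4,7)@(9, 15): e=[-13,34,66] → ·
    (0,8)@(1, 17): e=[87,0,0] → █  [on edge]
    (4,8)@(9, 17): e=[-1,16,72] → ·
    (0,9)@(1, 19): e=[99,-18,6] → ·
  covered (11 px):
    · · · · · · · · · · ·
    · · · · · · · · · · ·
    · · · · · · · · · · ·
    · · · · · · · · · · ·
    · · · · · · · · · · ·
    · █ █ · · · · · · · ·
    · █ █ · · · · · · · ·
    · █ █ █ · · · · · · ·
    █ █ █ █ · · · · · · ·
    · · · · · · · · · · ·

Answer: 39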